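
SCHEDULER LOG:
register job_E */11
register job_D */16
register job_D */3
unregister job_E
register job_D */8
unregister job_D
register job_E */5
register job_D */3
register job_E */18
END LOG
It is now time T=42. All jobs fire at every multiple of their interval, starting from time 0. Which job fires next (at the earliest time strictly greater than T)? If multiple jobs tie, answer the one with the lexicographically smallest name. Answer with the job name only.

Op 1: register job_E */11 -> active={job_E:*/11}
Op 2: register job_D */16 -> active={job_D:*/16, job_E:*/11}
Op 3: register job_D */3 -> active={job_D:*/3, job_E:*/11}
Op 4: unregister job_E -> active={job_D:*/3}
Op 5: register job_D */8 -> active={job_D:*/8}
Op 6: unregister job_D -> active={}
Op 7: register job_E */5 -> active={job_E:*/5}
Op 8: register job_D */3 -> active={job_D:*/3, job_E:*/5}
Op 9: register job_E */18 -> active={job_D:*/3, job_E:*/18}
  job_D: interval 3, next fire after T=42 is 45
  job_E: interval 18, next fire after T=42 is 54
Earliest = 45, winner (lex tiebreak) = job_D

Answer: job_D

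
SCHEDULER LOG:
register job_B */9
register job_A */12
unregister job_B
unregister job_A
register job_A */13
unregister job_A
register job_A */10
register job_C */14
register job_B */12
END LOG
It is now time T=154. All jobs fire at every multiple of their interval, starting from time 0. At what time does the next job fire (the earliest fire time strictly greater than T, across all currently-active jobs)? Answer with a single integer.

Op 1: register job_B */9 -> active={job_B:*/9}
Op 2: register job_A */12 -> active={job_A:*/12, job_B:*/9}
Op 3: unregister job_B -> active={job_A:*/12}
Op 4: unregister job_A -> active={}
Op 5: register job_A */13 -> active={job_A:*/13}
Op 6: unregister job_A -> active={}
Op 7: register job_A */10 -> active={job_A:*/10}
Op 8: register job_C */14 -> active={job_A:*/10, job_C:*/14}
Op 9: register job_B */12 -> active={job_A:*/10, job_B:*/12, job_C:*/14}
  job_A: interval 10, next fire after T=154 is 160
  job_B: interval 12, next fire after T=154 is 156
  job_C: interval 14, next fire after T=154 is 168
Earliest fire time = 156 (job job_B)

Answer: 156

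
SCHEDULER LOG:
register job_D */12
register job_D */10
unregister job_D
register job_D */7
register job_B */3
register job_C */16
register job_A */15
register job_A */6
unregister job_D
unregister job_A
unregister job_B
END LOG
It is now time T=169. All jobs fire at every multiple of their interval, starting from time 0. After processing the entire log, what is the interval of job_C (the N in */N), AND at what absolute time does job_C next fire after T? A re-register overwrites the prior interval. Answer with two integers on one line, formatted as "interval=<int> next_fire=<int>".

Answer: interval=16 next_fire=176

Derivation:
Op 1: register job_D */12 -> active={job_D:*/12}
Op 2: register job_D */10 -> active={job_D:*/10}
Op 3: unregister job_D -> active={}
Op 4: register job_D */7 -> active={job_D:*/7}
Op 5: register job_B */3 -> active={job_B:*/3, job_D:*/7}
Op 6: register job_C */16 -> active={job_B:*/3, job_C:*/16, job_D:*/7}
Op 7: register job_A */15 -> active={job_A:*/15, job_B:*/3, job_C:*/16, job_D:*/7}
Op 8: register job_A */6 -> active={job_A:*/6, job_B:*/3, job_C:*/16, job_D:*/7}
Op 9: unregister job_D -> active={job_A:*/6, job_B:*/3, job_C:*/16}
Op 10: unregister job_A -> active={job_B:*/3, job_C:*/16}
Op 11: unregister job_B -> active={job_C:*/16}
Final interval of job_C = 16
Next fire of job_C after T=169: (169//16+1)*16 = 176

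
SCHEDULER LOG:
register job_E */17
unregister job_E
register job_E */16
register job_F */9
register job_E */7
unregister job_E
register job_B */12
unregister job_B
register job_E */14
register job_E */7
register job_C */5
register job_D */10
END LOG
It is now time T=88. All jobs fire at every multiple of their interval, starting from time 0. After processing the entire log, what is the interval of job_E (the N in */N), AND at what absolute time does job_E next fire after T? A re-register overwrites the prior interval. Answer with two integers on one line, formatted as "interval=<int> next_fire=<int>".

Op 1: register job_E */17 -> active={job_E:*/17}
Op 2: unregister job_E -> active={}
Op 3: register job_E */16 -> active={job_E:*/16}
Op 4: register job_F */9 -> active={job_E:*/16, job_F:*/9}
Op 5: register job_E */7 -> active={job_E:*/7, job_F:*/9}
Op 6: unregister job_E -> active={job_F:*/9}
Op 7: register job_B */12 -> active={job_B:*/12, job_F:*/9}
Op 8: unregister job_B -> active={job_F:*/9}
Op 9: register job_E */14 -> active={job_E:*/14, job_F:*/9}
Op 10: register job_E */7 -> active={job_E:*/7, job_F:*/9}
Op 11: register job_C */5 -> active={job_C:*/5, job_E:*/7, job_F:*/9}
Op 12: register job_D */10 -> active={job_C:*/5, job_D:*/10, job_E:*/7, job_F:*/9}
Final interval of job_E = 7
Next fire of job_E after T=88: (88//7+1)*7 = 91

Answer: interval=7 next_fire=91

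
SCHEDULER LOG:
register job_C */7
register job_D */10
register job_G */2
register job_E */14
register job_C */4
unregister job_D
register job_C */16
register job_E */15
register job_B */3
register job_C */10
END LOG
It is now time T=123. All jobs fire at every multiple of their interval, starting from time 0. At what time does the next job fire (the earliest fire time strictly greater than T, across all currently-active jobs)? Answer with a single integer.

Op 1: register job_C */7 -> active={job_C:*/7}
Op 2: register job_D */10 -> active={job_C:*/7, job_D:*/10}
Op 3: register job_G */2 -> active={job_C:*/7, job_D:*/10, job_G:*/2}
Op 4: register job_E */14 -> active={job_C:*/7, job_D:*/10, job_E:*/14, job_G:*/2}
Op 5: register job_C */4 -> active={job_C:*/4, job_D:*/10, job_E:*/14, job_G:*/2}
Op 6: unregister job_D -> active={job_C:*/4, job_E:*/14, job_G:*/2}
Op 7: register job_C */16 -> active={job_C:*/16, job_E:*/14, job_G:*/2}
Op 8: register job_E */15 -> active={job_C:*/16, job_E:*/15, job_G:*/2}
Op 9: register job_B */3 -> active={job_B:*/3, job_C:*/16, job_E:*/15, job_G:*/2}
Op 10: register job_C */10 -> active={job_B:*/3, job_C:*/10, job_E:*/15, job_G:*/2}
  job_B: interval 3, next fire after T=123 is 126
  job_C: interval 10, next fire after T=123 is 130
  job_E: interval 15, next fire after T=123 is 135
  job_G: interval 2, next fire after T=123 is 124
Earliest fire time = 124 (job job_G)

Answer: 124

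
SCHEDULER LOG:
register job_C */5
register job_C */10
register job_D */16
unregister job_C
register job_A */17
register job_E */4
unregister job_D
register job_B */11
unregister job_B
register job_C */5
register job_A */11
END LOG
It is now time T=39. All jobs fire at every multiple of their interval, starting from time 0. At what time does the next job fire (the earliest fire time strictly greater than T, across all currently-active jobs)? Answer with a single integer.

Op 1: register job_C */5 -> active={job_C:*/5}
Op 2: register job_C */10 -> active={job_C:*/10}
Op 3: register job_D */16 -> active={job_C:*/10, job_D:*/16}
Op 4: unregister job_C -> active={job_D:*/16}
Op 5: register job_A */17 -> active={job_A:*/17, job_D:*/16}
Op 6: register job_E */4 -> active={job_A:*/17, job_D:*/16, job_E:*/4}
Op 7: unregister job_D -> active={job_A:*/17, job_E:*/4}
Op 8: register job_B */11 -> active={job_A:*/17, job_B:*/11, job_E:*/4}
Op 9: unregister job_B -> active={job_A:*/17, job_E:*/4}
Op 10: register job_C */5 -> active={job_A:*/17, job_C:*/5, job_E:*/4}
Op 11: register job_A */11 -> active={job_A:*/11, job_C:*/5, job_E:*/4}
  job_A: interval 11, next fire after T=39 is 44
  job_C: interval 5, next fire after T=39 is 40
  job_E: interval 4, next fire after T=39 is 40
Earliest fire time = 40 (job job_C)

Answer: 40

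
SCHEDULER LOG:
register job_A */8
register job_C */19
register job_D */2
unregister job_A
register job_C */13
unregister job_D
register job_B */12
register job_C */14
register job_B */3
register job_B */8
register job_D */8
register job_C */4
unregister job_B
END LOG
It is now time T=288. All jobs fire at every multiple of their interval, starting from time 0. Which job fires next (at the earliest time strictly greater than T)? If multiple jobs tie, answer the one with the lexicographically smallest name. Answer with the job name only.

Op 1: register job_A */8 -> active={job_A:*/8}
Op 2: register job_C */19 -> active={job_A:*/8, job_C:*/19}
Op 3: register job_D */2 -> active={job_A:*/8, job_C:*/19, job_D:*/2}
Op 4: unregister job_A -> active={job_C:*/19, job_D:*/2}
Op 5: register job_C */13 -> active={job_C:*/13, job_D:*/2}
Op 6: unregister job_D -> active={job_C:*/13}
Op 7: register job_B */12 -> active={job_B:*/12, job_C:*/13}
Op 8: register job_C */14 -> active={job_B:*/12, job_C:*/14}
Op 9: register job_B */3 -> active={job_B:*/3, job_C:*/14}
Op 10: register job_B */8 -> active={job_B:*/8, job_C:*/14}
Op 11: register job_D */8 -> active={job_B:*/8, job_C:*/14, job_D:*/8}
Op 12: register job_C */4 -> active={job_B:*/8, job_C:*/4, job_D:*/8}
Op 13: unregister job_B -> active={job_C:*/4, job_D:*/8}
  job_C: interval 4, next fire after T=288 is 292
  job_D: interval 8, next fire after T=288 is 296
Earliest = 292, winner (lex tiebreak) = job_C

Answer: job_C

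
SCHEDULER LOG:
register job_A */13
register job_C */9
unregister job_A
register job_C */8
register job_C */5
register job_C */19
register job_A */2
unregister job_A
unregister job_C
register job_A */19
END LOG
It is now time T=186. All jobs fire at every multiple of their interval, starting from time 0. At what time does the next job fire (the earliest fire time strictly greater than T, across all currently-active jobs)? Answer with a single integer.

Op 1: register job_A */13 -> active={job_A:*/13}
Op 2: register job_C */9 -> active={job_A:*/13, job_C:*/9}
Op 3: unregister job_A -> active={job_C:*/9}
Op 4: register job_C */8 -> active={job_C:*/8}
Op 5: register job_C */5 -> active={job_C:*/5}
Op 6: register job_C */19 -> active={job_C:*/19}
Op 7: register job_A */2 -> active={job_A:*/2, job_C:*/19}
Op 8: unregister job_A -> active={job_C:*/19}
Op 9: unregister job_C -> active={}
Op 10: register job_A */19 -> active={job_A:*/19}
  job_A: interval 19, next fire after T=186 is 190
Earliest fire time = 190 (job job_A)

Answer: 190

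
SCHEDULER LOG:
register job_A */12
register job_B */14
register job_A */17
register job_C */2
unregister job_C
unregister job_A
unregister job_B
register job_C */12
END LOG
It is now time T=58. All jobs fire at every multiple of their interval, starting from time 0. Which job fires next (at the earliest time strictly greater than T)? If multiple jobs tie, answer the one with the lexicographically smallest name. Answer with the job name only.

Op 1: register job_A */12 -> active={job_A:*/12}
Op 2: register job_B */14 -> active={job_A:*/12, job_B:*/14}
Op 3: register job_A */17 -> active={job_A:*/17, job_B:*/14}
Op 4: register job_C */2 -> active={job_A:*/17, job_B:*/14, job_C:*/2}
Op 5: unregister job_C -> active={job_A:*/17, job_B:*/14}
Op 6: unregister job_A -> active={job_B:*/14}
Op 7: unregister job_B -> active={}
Op 8: register job_C */12 -> active={job_C:*/12}
  job_C: interval 12, next fire after T=58 is 60
Earliest = 60, winner (lex tiebreak) = job_C

Answer: job_C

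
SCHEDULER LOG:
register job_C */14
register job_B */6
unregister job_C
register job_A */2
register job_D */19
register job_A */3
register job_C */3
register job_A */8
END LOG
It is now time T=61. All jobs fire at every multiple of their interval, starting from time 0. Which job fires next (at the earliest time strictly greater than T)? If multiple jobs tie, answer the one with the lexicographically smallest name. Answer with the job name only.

Op 1: register job_C */14 -> active={job_C:*/14}
Op 2: register job_B */6 -> active={job_B:*/6, job_C:*/14}
Op 3: unregister job_C -> active={job_B:*/6}
Op 4: register job_A */2 -> active={job_A:*/2, job_B:*/6}
Op 5: register job_D */19 -> active={job_A:*/2, job_B:*/6, job_D:*/19}
Op 6: register job_A */3 -> active={job_A:*/3, job_B:*/6, job_D:*/19}
Op 7: register job_C */3 -> active={job_A:*/3, job_B:*/6, job_C:*/3, job_D:*/19}
Op 8: register job_A */8 -> active={job_A:*/8, job_B:*/6, job_C:*/3, job_D:*/19}
  job_A: interval 8, next fire after T=61 is 64
  job_B: interval 6, next fire after T=61 is 66
  job_C: interval 3, next fire after T=61 is 63
  job_D: interval 19, next fire after T=61 is 76
Earliest = 63, winner (lex tiebreak) = job_C

Answer: job_C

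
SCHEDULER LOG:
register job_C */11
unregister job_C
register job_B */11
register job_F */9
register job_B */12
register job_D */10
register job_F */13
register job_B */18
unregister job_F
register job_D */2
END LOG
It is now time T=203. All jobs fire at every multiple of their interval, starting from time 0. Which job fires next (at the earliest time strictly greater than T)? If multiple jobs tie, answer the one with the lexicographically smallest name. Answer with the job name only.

Op 1: register job_C */11 -> active={job_C:*/11}
Op 2: unregister job_C -> active={}
Op 3: register job_B */11 -> active={job_B:*/11}
Op 4: register job_F */9 -> active={job_B:*/11, job_F:*/9}
Op 5: register job_B */12 -> active={job_B:*/12, job_F:*/9}
Op 6: register job_D */10 -> active={job_B:*/12, job_D:*/10, job_F:*/9}
Op 7: register job_F */13 -> active={job_B:*/12, job_D:*/10, job_F:*/13}
Op 8: register job_B */18 -> active={job_B:*/18, job_D:*/10, job_F:*/13}
Op 9: unregister job_F -> active={job_B:*/18, job_D:*/10}
Op 10: register job_D */2 -> active={job_B:*/18, job_D:*/2}
  job_B: interval 18, next fire after T=203 is 216
  job_D: interval 2, next fire after T=203 is 204
Earliest = 204, winner (lex tiebreak) = job_D

Answer: job_D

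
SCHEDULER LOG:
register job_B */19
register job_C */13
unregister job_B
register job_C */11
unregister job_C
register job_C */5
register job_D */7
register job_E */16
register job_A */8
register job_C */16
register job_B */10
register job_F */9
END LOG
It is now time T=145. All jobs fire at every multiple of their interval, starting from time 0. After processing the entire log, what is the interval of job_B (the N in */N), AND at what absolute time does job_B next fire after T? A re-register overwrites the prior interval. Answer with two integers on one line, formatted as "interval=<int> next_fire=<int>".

Answer: interval=10 next_fire=150

Derivation:
Op 1: register job_B */19 -> active={job_B:*/19}
Op 2: register job_C */13 -> active={job_B:*/19, job_C:*/13}
Op 3: unregister job_B -> active={job_C:*/13}
Op 4: register job_C */11 -> active={job_C:*/11}
Op 5: unregister job_C -> active={}
Op 6: register job_C */5 -> active={job_C:*/5}
Op 7: register job_D */7 -> active={job_C:*/5, job_D:*/7}
Op 8: register job_E */16 -> active={job_C:*/5, job_D:*/7, job_E:*/16}
Op 9: register job_A */8 -> active={job_A:*/8, job_C:*/5, job_D:*/7, job_E:*/16}
Op 10: register job_C */16 -> active={job_A:*/8, job_C:*/16, job_D:*/7, job_E:*/16}
Op 11: register job_B */10 -> active={job_A:*/8, job_B:*/10, job_C:*/16, job_D:*/7, job_E:*/16}
Op 12: register job_F */9 -> active={job_A:*/8, job_B:*/10, job_C:*/16, job_D:*/7, job_E:*/16, job_F:*/9}
Final interval of job_B = 10
Next fire of job_B after T=145: (145//10+1)*10 = 150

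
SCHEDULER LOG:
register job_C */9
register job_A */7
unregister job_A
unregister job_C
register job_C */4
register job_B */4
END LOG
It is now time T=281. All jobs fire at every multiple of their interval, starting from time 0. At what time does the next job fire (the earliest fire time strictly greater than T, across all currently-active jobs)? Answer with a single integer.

Op 1: register job_C */9 -> active={job_C:*/9}
Op 2: register job_A */7 -> active={job_A:*/7, job_C:*/9}
Op 3: unregister job_A -> active={job_C:*/9}
Op 4: unregister job_C -> active={}
Op 5: register job_C */4 -> active={job_C:*/4}
Op 6: register job_B */4 -> active={job_B:*/4, job_C:*/4}
  job_B: interval 4, next fire after T=281 is 284
  job_C: interval 4, next fire after T=281 is 284
Earliest fire time = 284 (job job_B)

Answer: 284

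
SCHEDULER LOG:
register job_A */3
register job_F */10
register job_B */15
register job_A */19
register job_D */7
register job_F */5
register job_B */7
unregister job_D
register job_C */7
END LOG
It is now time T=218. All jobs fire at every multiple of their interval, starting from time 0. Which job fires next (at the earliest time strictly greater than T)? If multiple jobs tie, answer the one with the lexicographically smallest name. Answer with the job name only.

Op 1: register job_A */3 -> active={job_A:*/3}
Op 2: register job_F */10 -> active={job_A:*/3, job_F:*/10}
Op 3: register job_B */15 -> active={job_A:*/3, job_B:*/15, job_F:*/10}
Op 4: register job_A */19 -> active={job_A:*/19, job_B:*/15, job_F:*/10}
Op 5: register job_D */7 -> active={job_A:*/19, job_B:*/15, job_D:*/7, job_F:*/10}
Op 6: register job_F */5 -> active={job_A:*/19, job_B:*/15, job_D:*/7, job_F:*/5}
Op 7: register job_B */7 -> active={job_A:*/19, job_B:*/7, job_D:*/7, job_F:*/5}
Op 8: unregister job_D -> active={job_A:*/19, job_B:*/7, job_F:*/5}
Op 9: register job_C */7 -> active={job_A:*/19, job_B:*/7, job_C:*/7, job_F:*/5}
  job_A: interval 19, next fire after T=218 is 228
  job_B: interval 7, next fire after T=218 is 224
  job_C: interval 7, next fire after T=218 is 224
  job_F: interval 5, next fire after T=218 is 220
Earliest = 220, winner (lex tiebreak) = job_F

Answer: job_F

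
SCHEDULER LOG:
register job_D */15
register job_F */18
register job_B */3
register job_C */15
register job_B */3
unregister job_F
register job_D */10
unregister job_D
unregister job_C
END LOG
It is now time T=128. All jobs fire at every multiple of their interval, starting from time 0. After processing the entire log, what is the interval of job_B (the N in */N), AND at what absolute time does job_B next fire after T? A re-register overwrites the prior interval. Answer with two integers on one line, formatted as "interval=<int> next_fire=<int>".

Answer: interval=3 next_fire=129

Derivation:
Op 1: register job_D */15 -> active={job_D:*/15}
Op 2: register job_F */18 -> active={job_D:*/15, job_F:*/18}
Op 3: register job_B */3 -> active={job_B:*/3, job_D:*/15, job_F:*/18}
Op 4: register job_C */15 -> active={job_B:*/3, job_C:*/15, job_D:*/15, job_F:*/18}
Op 5: register job_B */3 -> active={job_B:*/3, job_C:*/15, job_D:*/15, job_F:*/18}
Op 6: unregister job_F -> active={job_B:*/3, job_C:*/15, job_D:*/15}
Op 7: register job_D */10 -> active={job_B:*/3, job_C:*/15, job_D:*/10}
Op 8: unregister job_D -> active={job_B:*/3, job_C:*/15}
Op 9: unregister job_C -> active={job_B:*/3}
Final interval of job_B = 3
Next fire of job_B after T=128: (128//3+1)*3 = 129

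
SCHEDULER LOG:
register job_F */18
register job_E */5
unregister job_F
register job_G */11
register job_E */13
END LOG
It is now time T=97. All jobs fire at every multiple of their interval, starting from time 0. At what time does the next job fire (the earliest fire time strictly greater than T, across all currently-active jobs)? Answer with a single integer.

Answer: 99

Derivation:
Op 1: register job_F */18 -> active={job_F:*/18}
Op 2: register job_E */5 -> active={job_E:*/5, job_F:*/18}
Op 3: unregister job_F -> active={job_E:*/5}
Op 4: register job_G */11 -> active={job_E:*/5, job_G:*/11}
Op 5: register job_E */13 -> active={job_E:*/13, job_G:*/11}
  job_E: interval 13, next fire after T=97 is 104
  job_G: interval 11, next fire after T=97 is 99
Earliest fire time = 99 (job job_G)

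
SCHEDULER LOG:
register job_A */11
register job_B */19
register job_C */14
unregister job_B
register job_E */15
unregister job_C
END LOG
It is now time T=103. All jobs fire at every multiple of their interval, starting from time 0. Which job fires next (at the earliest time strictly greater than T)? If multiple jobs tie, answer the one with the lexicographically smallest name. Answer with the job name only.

Op 1: register job_A */11 -> active={job_A:*/11}
Op 2: register job_B */19 -> active={job_A:*/11, job_B:*/19}
Op 3: register job_C */14 -> active={job_A:*/11, job_B:*/19, job_C:*/14}
Op 4: unregister job_B -> active={job_A:*/11, job_C:*/14}
Op 5: register job_E */15 -> active={job_A:*/11, job_C:*/14, job_E:*/15}
Op 6: unregister job_C -> active={job_A:*/11, job_E:*/15}
  job_A: interval 11, next fire after T=103 is 110
  job_E: interval 15, next fire after T=103 is 105
Earliest = 105, winner (lex tiebreak) = job_E

Answer: job_E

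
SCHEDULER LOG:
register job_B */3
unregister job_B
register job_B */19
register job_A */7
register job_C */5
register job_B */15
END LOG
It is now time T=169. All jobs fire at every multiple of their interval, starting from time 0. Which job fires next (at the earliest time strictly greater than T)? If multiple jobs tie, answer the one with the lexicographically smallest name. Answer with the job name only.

Answer: job_C

Derivation:
Op 1: register job_B */3 -> active={job_B:*/3}
Op 2: unregister job_B -> active={}
Op 3: register job_B */19 -> active={job_B:*/19}
Op 4: register job_A */7 -> active={job_A:*/7, job_B:*/19}
Op 5: register job_C */5 -> active={job_A:*/7, job_B:*/19, job_C:*/5}
Op 6: register job_B */15 -> active={job_A:*/7, job_B:*/15, job_C:*/5}
  job_A: interval 7, next fire after T=169 is 175
  job_B: interval 15, next fire after T=169 is 180
  job_C: interval 5, next fire after T=169 is 170
Earliest = 170, winner (lex tiebreak) = job_C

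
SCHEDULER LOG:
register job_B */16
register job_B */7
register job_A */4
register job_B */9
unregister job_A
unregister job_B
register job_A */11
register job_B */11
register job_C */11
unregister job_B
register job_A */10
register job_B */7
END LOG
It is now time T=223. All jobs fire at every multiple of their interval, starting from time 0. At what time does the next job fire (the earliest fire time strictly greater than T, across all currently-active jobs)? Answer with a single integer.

Answer: 224

Derivation:
Op 1: register job_B */16 -> active={job_B:*/16}
Op 2: register job_B */7 -> active={job_B:*/7}
Op 3: register job_A */4 -> active={job_A:*/4, job_B:*/7}
Op 4: register job_B */9 -> active={job_A:*/4, job_B:*/9}
Op 5: unregister job_A -> active={job_B:*/9}
Op 6: unregister job_B -> active={}
Op 7: register job_A */11 -> active={job_A:*/11}
Op 8: register job_B */11 -> active={job_A:*/11, job_B:*/11}
Op 9: register job_C */11 -> active={job_A:*/11, job_B:*/11, job_C:*/11}
Op 10: unregister job_B -> active={job_A:*/11, job_C:*/11}
Op 11: register job_A */10 -> active={job_A:*/10, job_C:*/11}
Op 12: register job_B */7 -> active={job_A:*/10, job_B:*/7, job_C:*/11}
  job_A: interval 10, next fire after T=223 is 230
  job_B: interval 7, next fire after T=223 is 224
  job_C: interval 11, next fire after T=223 is 231
Earliest fire time = 224 (job job_B)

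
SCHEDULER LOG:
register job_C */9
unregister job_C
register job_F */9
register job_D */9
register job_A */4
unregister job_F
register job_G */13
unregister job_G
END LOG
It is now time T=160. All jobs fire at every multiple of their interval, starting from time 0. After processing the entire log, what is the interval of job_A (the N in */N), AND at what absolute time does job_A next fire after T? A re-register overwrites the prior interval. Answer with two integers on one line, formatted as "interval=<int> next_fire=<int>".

Answer: interval=4 next_fire=164

Derivation:
Op 1: register job_C */9 -> active={job_C:*/9}
Op 2: unregister job_C -> active={}
Op 3: register job_F */9 -> active={job_F:*/9}
Op 4: register job_D */9 -> active={job_D:*/9, job_F:*/9}
Op 5: register job_A */4 -> active={job_A:*/4, job_D:*/9, job_F:*/9}
Op 6: unregister job_F -> active={job_A:*/4, job_D:*/9}
Op 7: register job_G */13 -> active={job_A:*/4, job_D:*/9, job_G:*/13}
Op 8: unregister job_G -> active={job_A:*/4, job_D:*/9}
Final interval of job_A = 4
Next fire of job_A after T=160: (160//4+1)*4 = 164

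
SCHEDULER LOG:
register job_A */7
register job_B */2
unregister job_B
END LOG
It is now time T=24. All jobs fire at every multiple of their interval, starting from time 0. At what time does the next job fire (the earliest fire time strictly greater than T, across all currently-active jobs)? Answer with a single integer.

Op 1: register job_A */7 -> active={job_A:*/7}
Op 2: register job_B */2 -> active={job_A:*/7, job_B:*/2}
Op 3: unregister job_B -> active={job_A:*/7}
  job_A: interval 7, next fire after T=24 is 28
Earliest fire time = 28 (job job_A)

Answer: 28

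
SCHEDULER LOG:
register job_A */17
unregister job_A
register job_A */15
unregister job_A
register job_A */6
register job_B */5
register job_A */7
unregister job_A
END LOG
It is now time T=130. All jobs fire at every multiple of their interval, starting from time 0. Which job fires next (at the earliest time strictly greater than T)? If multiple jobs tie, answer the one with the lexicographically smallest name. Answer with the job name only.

Op 1: register job_A */17 -> active={job_A:*/17}
Op 2: unregister job_A -> active={}
Op 3: register job_A */15 -> active={job_A:*/15}
Op 4: unregister job_A -> active={}
Op 5: register job_A */6 -> active={job_A:*/6}
Op 6: register job_B */5 -> active={job_A:*/6, job_B:*/5}
Op 7: register job_A */7 -> active={job_A:*/7, job_B:*/5}
Op 8: unregister job_A -> active={job_B:*/5}
  job_B: interval 5, next fire after T=130 is 135
Earliest = 135, winner (lex tiebreak) = job_B

Answer: job_B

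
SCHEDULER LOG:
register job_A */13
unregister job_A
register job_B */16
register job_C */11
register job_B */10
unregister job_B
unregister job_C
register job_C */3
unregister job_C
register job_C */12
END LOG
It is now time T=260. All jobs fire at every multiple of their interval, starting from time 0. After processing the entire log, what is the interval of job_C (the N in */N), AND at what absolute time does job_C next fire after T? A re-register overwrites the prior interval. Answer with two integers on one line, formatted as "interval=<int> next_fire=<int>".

Op 1: register job_A */13 -> active={job_A:*/13}
Op 2: unregister job_A -> active={}
Op 3: register job_B */16 -> active={job_B:*/16}
Op 4: register job_C */11 -> active={job_B:*/16, job_C:*/11}
Op 5: register job_B */10 -> active={job_B:*/10, job_C:*/11}
Op 6: unregister job_B -> active={job_C:*/11}
Op 7: unregister job_C -> active={}
Op 8: register job_C */3 -> active={job_C:*/3}
Op 9: unregister job_C -> active={}
Op 10: register job_C */12 -> active={job_C:*/12}
Final interval of job_C = 12
Next fire of job_C after T=260: (260//12+1)*12 = 264

Answer: interval=12 next_fire=264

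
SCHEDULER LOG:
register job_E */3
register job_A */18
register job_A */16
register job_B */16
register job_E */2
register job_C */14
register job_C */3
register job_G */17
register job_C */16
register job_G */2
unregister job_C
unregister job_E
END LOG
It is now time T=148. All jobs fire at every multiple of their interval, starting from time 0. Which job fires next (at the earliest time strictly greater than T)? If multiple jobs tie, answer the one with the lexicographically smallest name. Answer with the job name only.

Op 1: register job_E */3 -> active={job_E:*/3}
Op 2: register job_A */18 -> active={job_A:*/18, job_E:*/3}
Op 3: register job_A */16 -> active={job_A:*/16, job_E:*/3}
Op 4: register job_B */16 -> active={job_A:*/16, job_B:*/16, job_E:*/3}
Op 5: register job_E */2 -> active={job_A:*/16, job_B:*/16, job_E:*/2}
Op 6: register job_C */14 -> active={job_A:*/16, job_B:*/16, job_C:*/14, job_E:*/2}
Op 7: register job_C */3 -> active={job_A:*/16, job_B:*/16, job_C:*/3, job_E:*/2}
Op 8: register job_G */17 -> active={job_A:*/16, job_B:*/16, job_C:*/3, job_E:*/2, job_G:*/17}
Op 9: register job_C */16 -> active={job_A:*/16, job_B:*/16, job_C:*/16, job_E:*/2, job_G:*/17}
Op 10: register job_G */2 -> active={job_A:*/16, job_B:*/16, job_C:*/16, job_E:*/2, job_G:*/2}
Op 11: unregister job_C -> active={job_A:*/16, job_B:*/16, job_E:*/2, job_G:*/2}
Op 12: unregister job_E -> active={job_A:*/16, job_B:*/16, job_G:*/2}
  job_A: interval 16, next fire after T=148 is 160
  job_B: interval 16, next fire after T=148 is 160
  job_G: interval 2, next fire after T=148 is 150
Earliest = 150, winner (lex tiebreak) = job_G

Answer: job_G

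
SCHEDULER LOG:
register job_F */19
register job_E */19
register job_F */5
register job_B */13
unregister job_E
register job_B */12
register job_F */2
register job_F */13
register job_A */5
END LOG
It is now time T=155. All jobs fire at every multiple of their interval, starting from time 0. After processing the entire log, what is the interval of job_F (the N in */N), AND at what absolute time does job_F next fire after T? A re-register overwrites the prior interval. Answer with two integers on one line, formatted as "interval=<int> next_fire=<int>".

Op 1: register job_F */19 -> active={job_F:*/19}
Op 2: register job_E */19 -> active={job_E:*/19, job_F:*/19}
Op 3: register job_F */5 -> active={job_E:*/19, job_F:*/5}
Op 4: register job_B */13 -> active={job_B:*/13, job_E:*/19, job_F:*/5}
Op 5: unregister job_E -> active={job_B:*/13, job_F:*/5}
Op 6: register job_B */12 -> active={job_B:*/12, job_F:*/5}
Op 7: register job_F */2 -> active={job_B:*/12, job_F:*/2}
Op 8: register job_F */13 -> active={job_B:*/12, job_F:*/13}
Op 9: register job_A */5 -> active={job_A:*/5, job_B:*/12, job_F:*/13}
Final interval of job_F = 13
Next fire of job_F after T=155: (155//13+1)*13 = 156

Answer: interval=13 next_fire=156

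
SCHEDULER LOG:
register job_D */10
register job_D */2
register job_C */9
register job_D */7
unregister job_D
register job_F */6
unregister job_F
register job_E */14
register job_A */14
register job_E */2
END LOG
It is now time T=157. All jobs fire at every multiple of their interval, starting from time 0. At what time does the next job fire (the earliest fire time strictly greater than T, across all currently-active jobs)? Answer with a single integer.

Op 1: register job_D */10 -> active={job_D:*/10}
Op 2: register job_D */2 -> active={job_D:*/2}
Op 3: register job_C */9 -> active={job_C:*/9, job_D:*/2}
Op 4: register job_D */7 -> active={job_C:*/9, job_D:*/7}
Op 5: unregister job_D -> active={job_C:*/9}
Op 6: register job_F */6 -> active={job_C:*/9, job_F:*/6}
Op 7: unregister job_F -> active={job_C:*/9}
Op 8: register job_E */14 -> active={job_C:*/9, job_E:*/14}
Op 9: register job_A */14 -> active={job_A:*/14, job_C:*/9, job_E:*/14}
Op 10: register job_E */2 -> active={job_A:*/14, job_C:*/9, job_E:*/2}
  job_A: interval 14, next fire after T=157 is 168
  job_C: interval 9, next fire after T=157 is 162
  job_E: interval 2, next fire after T=157 is 158
Earliest fire time = 158 (job job_E)

Answer: 158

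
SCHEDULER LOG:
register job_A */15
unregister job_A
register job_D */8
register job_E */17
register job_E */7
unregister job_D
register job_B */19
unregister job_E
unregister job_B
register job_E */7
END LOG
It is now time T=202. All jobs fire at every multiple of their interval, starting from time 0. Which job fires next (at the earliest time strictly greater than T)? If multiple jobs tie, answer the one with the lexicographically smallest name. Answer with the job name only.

Op 1: register job_A */15 -> active={job_A:*/15}
Op 2: unregister job_A -> active={}
Op 3: register job_D */8 -> active={job_D:*/8}
Op 4: register job_E */17 -> active={job_D:*/8, job_E:*/17}
Op 5: register job_E */7 -> active={job_D:*/8, job_E:*/7}
Op 6: unregister job_D -> active={job_E:*/7}
Op 7: register job_B */19 -> active={job_B:*/19, job_E:*/7}
Op 8: unregister job_E -> active={job_B:*/19}
Op 9: unregister job_B -> active={}
Op 10: register job_E */7 -> active={job_E:*/7}
  job_E: interval 7, next fire after T=202 is 203
Earliest = 203, winner (lex tiebreak) = job_E

Answer: job_E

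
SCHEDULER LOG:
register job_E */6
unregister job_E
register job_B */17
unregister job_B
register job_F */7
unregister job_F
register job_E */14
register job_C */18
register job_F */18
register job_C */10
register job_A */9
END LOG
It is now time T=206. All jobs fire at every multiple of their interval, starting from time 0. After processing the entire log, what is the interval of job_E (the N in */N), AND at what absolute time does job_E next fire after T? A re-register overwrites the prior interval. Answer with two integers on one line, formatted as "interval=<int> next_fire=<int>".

Op 1: register job_E */6 -> active={job_E:*/6}
Op 2: unregister job_E -> active={}
Op 3: register job_B */17 -> active={job_B:*/17}
Op 4: unregister job_B -> active={}
Op 5: register job_F */7 -> active={job_F:*/7}
Op 6: unregister job_F -> active={}
Op 7: register job_E */14 -> active={job_E:*/14}
Op 8: register job_C */18 -> active={job_C:*/18, job_E:*/14}
Op 9: register job_F */18 -> active={job_C:*/18, job_E:*/14, job_F:*/18}
Op 10: register job_C */10 -> active={job_C:*/10, job_E:*/14, job_F:*/18}
Op 11: register job_A */9 -> active={job_A:*/9, job_C:*/10, job_E:*/14, job_F:*/18}
Final interval of job_E = 14
Next fire of job_E after T=206: (206//14+1)*14 = 210

Answer: interval=14 next_fire=210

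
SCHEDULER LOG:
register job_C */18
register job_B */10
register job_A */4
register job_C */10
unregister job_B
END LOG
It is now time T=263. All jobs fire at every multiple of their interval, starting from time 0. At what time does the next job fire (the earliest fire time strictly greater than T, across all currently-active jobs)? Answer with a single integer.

Op 1: register job_C */18 -> active={job_C:*/18}
Op 2: register job_B */10 -> active={job_B:*/10, job_C:*/18}
Op 3: register job_A */4 -> active={job_A:*/4, job_B:*/10, job_C:*/18}
Op 4: register job_C */10 -> active={job_A:*/4, job_B:*/10, job_C:*/10}
Op 5: unregister job_B -> active={job_A:*/4, job_C:*/10}
  job_A: interval 4, next fire after T=263 is 264
  job_C: interval 10, next fire after T=263 is 270
Earliest fire time = 264 (job job_A)

Answer: 264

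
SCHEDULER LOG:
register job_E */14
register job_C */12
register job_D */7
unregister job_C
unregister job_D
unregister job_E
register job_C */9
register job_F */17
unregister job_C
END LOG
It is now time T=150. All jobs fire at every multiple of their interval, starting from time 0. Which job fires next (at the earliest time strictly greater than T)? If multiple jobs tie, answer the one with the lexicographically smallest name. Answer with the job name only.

Op 1: register job_E */14 -> active={job_E:*/14}
Op 2: register job_C */12 -> active={job_C:*/12, job_E:*/14}
Op 3: register job_D */7 -> active={job_C:*/12, job_D:*/7, job_E:*/14}
Op 4: unregister job_C -> active={job_D:*/7, job_E:*/14}
Op 5: unregister job_D -> active={job_E:*/14}
Op 6: unregister job_E -> active={}
Op 7: register job_C */9 -> active={job_C:*/9}
Op 8: register job_F */17 -> active={job_C:*/9, job_F:*/17}
Op 9: unregister job_C -> active={job_F:*/17}
  job_F: interval 17, next fire after T=150 is 153
Earliest = 153, winner (lex tiebreak) = job_F

Answer: job_F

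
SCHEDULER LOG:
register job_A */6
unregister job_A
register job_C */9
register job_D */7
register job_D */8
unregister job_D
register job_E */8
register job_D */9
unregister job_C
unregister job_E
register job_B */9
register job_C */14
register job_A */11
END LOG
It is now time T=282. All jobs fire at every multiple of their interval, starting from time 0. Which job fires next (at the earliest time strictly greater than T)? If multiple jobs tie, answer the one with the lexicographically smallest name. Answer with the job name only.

Op 1: register job_A */6 -> active={job_A:*/6}
Op 2: unregister job_A -> active={}
Op 3: register job_C */9 -> active={job_C:*/9}
Op 4: register job_D */7 -> active={job_C:*/9, job_D:*/7}
Op 5: register job_D */8 -> active={job_C:*/9, job_D:*/8}
Op 6: unregister job_D -> active={job_C:*/9}
Op 7: register job_E */8 -> active={job_C:*/9, job_E:*/8}
Op 8: register job_D */9 -> active={job_C:*/9, job_D:*/9, job_E:*/8}
Op 9: unregister job_C -> active={job_D:*/9, job_E:*/8}
Op 10: unregister job_E -> active={job_D:*/9}
Op 11: register job_B */9 -> active={job_B:*/9, job_D:*/9}
Op 12: register job_C */14 -> active={job_B:*/9, job_C:*/14, job_D:*/9}
Op 13: register job_A */11 -> active={job_A:*/11, job_B:*/9, job_C:*/14, job_D:*/9}
  job_A: interval 11, next fire after T=282 is 286
  job_B: interval 9, next fire after T=282 is 288
  job_C: interval 14, next fire after T=282 is 294
  job_D: interval 9, next fire after T=282 is 288
Earliest = 286, winner (lex tiebreak) = job_A

Answer: job_A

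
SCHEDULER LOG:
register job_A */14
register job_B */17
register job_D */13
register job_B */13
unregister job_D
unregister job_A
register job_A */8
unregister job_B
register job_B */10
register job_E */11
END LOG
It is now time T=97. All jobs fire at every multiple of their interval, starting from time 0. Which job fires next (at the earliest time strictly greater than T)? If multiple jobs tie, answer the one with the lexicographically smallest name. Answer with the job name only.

Op 1: register job_A */14 -> active={job_A:*/14}
Op 2: register job_B */17 -> active={job_A:*/14, job_B:*/17}
Op 3: register job_D */13 -> active={job_A:*/14, job_B:*/17, job_D:*/13}
Op 4: register job_B */13 -> active={job_A:*/14, job_B:*/13, job_D:*/13}
Op 5: unregister job_D -> active={job_A:*/14, job_B:*/13}
Op 6: unregister job_A -> active={job_B:*/13}
Op 7: register job_A */8 -> active={job_A:*/8, job_B:*/13}
Op 8: unregister job_B -> active={job_A:*/8}
Op 9: register job_B */10 -> active={job_A:*/8, job_B:*/10}
Op 10: register job_E */11 -> active={job_A:*/8, job_B:*/10, job_E:*/11}
  job_A: interval 8, next fire after T=97 is 104
  job_B: interval 10, next fire after T=97 is 100
  job_E: interval 11, next fire after T=97 is 99
Earliest = 99, winner (lex tiebreak) = job_E

Answer: job_E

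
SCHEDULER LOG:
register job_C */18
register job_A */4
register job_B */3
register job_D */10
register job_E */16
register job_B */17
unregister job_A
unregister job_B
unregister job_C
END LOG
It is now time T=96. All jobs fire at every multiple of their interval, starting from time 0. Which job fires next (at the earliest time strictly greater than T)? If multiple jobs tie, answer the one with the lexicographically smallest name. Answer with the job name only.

Answer: job_D

Derivation:
Op 1: register job_C */18 -> active={job_C:*/18}
Op 2: register job_A */4 -> active={job_A:*/4, job_C:*/18}
Op 3: register job_B */3 -> active={job_A:*/4, job_B:*/3, job_C:*/18}
Op 4: register job_D */10 -> active={job_A:*/4, job_B:*/3, job_C:*/18, job_D:*/10}
Op 5: register job_E */16 -> active={job_A:*/4, job_B:*/3, job_C:*/18, job_D:*/10, job_E:*/16}
Op 6: register job_B */17 -> active={job_A:*/4, job_B:*/17, job_C:*/18, job_D:*/10, job_E:*/16}
Op 7: unregister job_A -> active={job_B:*/17, job_C:*/18, job_D:*/10, job_E:*/16}
Op 8: unregister job_B -> active={job_C:*/18, job_D:*/10, job_E:*/16}
Op 9: unregister job_C -> active={job_D:*/10, job_E:*/16}
  job_D: interval 10, next fire after T=96 is 100
  job_E: interval 16, next fire after T=96 is 112
Earliest = 100, winner (lex tiebreak) = job_D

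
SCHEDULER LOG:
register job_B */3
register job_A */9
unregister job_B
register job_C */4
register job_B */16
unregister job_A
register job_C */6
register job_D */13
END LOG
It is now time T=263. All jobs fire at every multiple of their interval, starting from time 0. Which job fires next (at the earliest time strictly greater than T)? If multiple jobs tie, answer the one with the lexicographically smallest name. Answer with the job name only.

Answer: job_C

Derivation:
Op 1: register job_B */3 -> active={job_B:*/3}
Op 2: register job_A */9 -> active={job_A:*/9, job_B:*/3}
Op 3: unregister job_B -> active={job_A:*/9}
Op 4: register job_C */4 -> active={job_A:*/9, job_C:*/4}
Op 5: register job_B */16 -> active={job_A:*/9, job_B:*/16, job_C:*/4}
Op 6: unregister job_A -> active={job_B:*/16, job_C:*/4}
Op 7: register job_C */6 -> active={job_B:*/16, job_C:*/6}
Op 8: register job_D */13 -> active={job_B:*/16, job_C:*/6, job_D:*/13}
  job_B: interval 16, next fire after T=263 is 272
  job_C: interval 6, next fire after T=263 is 264
  job_D: interval 13, next fire after T=263 is 273
Earliest = 264, winner (lex tiebreak) = job_C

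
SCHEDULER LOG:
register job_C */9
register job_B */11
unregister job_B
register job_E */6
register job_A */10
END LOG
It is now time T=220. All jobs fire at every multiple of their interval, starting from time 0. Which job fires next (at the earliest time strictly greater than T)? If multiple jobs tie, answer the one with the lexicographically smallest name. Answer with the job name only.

Op 1: register job_C */9 -> active={job_C:*/9}
Op 2: register job_B */11 -> active={job_B:*/11, job_C:*/9}
Op 3: unregister job_B -> active={job_C:*/9}
Op 4: register job_E */6 -> active={job_C:*/9, job_E:*/6}
Op 5: register job_A */10 -> active={job_A:*/10, job_C:*/9, job_E:*/6}
  job_A: interval 10, next fire after T=220 is 230
  job_C: interval 9, next fire after T=220 is 225
  job_E: interval 6, next fire after T=220 is 222
Earliest = 222, winner (lex tiebreak) = job_E

Answer: job_E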